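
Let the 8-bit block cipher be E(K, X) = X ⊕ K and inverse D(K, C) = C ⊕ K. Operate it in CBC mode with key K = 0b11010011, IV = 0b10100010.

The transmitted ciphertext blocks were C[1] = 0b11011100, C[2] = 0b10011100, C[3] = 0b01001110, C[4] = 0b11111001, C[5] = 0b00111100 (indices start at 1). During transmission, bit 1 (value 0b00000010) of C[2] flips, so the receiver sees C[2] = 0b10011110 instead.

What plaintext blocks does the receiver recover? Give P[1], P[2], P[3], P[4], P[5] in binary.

P[1] = 0b10101101, P[2] = 0b10010001, P[3] = 0b00000011, P[4] = 0b01100100, P[5] = 0b00010110

CBC decryption: P_i = D(K, C_i) ⊕ C_{i−1}, with C_{0} = IV.
Only C[2] changed, to 0b10011110. In CBC, a change in C_i garbles P_i and flips the same bit in P_{i+1}. Decrypting the received ciphertext:
P[1]: D(K, 0b11011100) = 0b00001111; 0b00001111 ⊕ 0b10100010 = 0b10101101.
P[2]: D(K, 0b10011110) = 0b01001101; 0b01001101 ⊕ 0b11011100 = 0b10010001.
P[3]: D(K, 0b01001110) = 0b10011101; 0b10011101 ⊕ 0b10011110 = 0b00000011.
P[4]: D(K, 0b11111001) = 0b00101010; 0b00101010 ⊕ 0b01001110 = 0b01100100.
P[5]: D(K, 0b00111100) = 0b11101111; 0b11101111 ⊕ 0b11111001 = 0b00010110.
Blocks that differ from the original plaintext: P[2], P[3].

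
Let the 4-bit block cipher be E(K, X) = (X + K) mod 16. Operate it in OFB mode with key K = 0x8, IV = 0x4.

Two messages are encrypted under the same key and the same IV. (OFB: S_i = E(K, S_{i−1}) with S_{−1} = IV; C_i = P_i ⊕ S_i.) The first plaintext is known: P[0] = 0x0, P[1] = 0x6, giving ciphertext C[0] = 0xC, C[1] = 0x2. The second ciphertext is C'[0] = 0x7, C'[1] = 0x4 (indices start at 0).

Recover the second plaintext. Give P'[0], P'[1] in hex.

P'[0] = 0xB, P'[1] = 0x0

In OFB with a reused IV, both messages share the same keystream S_i, so C_i ⊕ C'_i = P_i ⊕ P'_i and thus P'_i = P_i ⊕ C_i ⊕ C'_i.
P'[0]: 0x0 ⊕ 0xC ⊕ 0x7 = 0xB.
P'[1]: 0x6 ⊕ 0x2 ⊕ 0x4 = 0x0.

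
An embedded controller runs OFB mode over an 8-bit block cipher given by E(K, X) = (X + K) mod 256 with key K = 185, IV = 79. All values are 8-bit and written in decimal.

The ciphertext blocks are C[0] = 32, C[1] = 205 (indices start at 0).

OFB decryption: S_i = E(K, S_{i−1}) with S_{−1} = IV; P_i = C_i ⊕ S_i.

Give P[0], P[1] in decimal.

P[0]: S = E(K, 79) = 8; 32 ⊕ 8 = 40.
P[1]: S = E(K, 8) = 193; 205 ⊕ 193 = 12.

P[0] = 40, P[1] = 12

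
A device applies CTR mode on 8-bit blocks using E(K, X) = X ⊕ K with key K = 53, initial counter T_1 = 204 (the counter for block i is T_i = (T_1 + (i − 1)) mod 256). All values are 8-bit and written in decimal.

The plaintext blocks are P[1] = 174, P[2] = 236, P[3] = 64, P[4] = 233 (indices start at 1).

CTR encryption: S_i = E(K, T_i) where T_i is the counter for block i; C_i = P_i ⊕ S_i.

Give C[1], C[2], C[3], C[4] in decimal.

C[1] = 87, C[2] = 20, C[3] = 187, C[4] = 19

C[1]: T = 204, S = E(K, T) = 249; 174 ⊕ 249 = 87.
C[2]: T = 205, S = E(K, T) = 248; 236 ⊕ 248 = 20.
C[3]: T = 206, S = E(K, T) = 251; 64 ⊕ 251 = 187.
C[4]: T = 207, S = E(K, T) = 250; 233 ⊕ 250 = 19.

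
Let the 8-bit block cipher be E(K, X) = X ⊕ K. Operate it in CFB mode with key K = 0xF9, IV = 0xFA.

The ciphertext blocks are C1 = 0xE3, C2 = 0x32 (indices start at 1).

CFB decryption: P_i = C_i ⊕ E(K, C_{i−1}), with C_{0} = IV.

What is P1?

P1 = 0xE0

P1: E(K, 0xFA) = 0x03; 0xE3 ⊕ 0x03 = 0xE0.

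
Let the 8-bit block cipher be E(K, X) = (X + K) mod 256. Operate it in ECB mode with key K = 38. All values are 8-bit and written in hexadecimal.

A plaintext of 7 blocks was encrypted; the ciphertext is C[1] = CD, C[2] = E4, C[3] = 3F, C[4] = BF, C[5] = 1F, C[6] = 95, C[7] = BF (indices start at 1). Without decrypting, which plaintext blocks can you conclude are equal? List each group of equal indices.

ECB encrypts each block independently with the same key, so equal ciphertext blocks imply equal plaintext blocks.
C[4] = C[7] = BF, so P[4] = P[7].

P[4] = P[7]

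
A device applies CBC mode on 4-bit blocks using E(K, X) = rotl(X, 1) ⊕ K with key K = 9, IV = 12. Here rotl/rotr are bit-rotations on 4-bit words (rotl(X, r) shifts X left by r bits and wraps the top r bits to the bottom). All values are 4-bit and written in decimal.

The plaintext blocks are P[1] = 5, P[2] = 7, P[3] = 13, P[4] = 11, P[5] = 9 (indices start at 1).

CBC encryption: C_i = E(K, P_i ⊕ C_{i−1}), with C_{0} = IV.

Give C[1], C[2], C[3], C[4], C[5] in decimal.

C[1]: P[1] ⊕ 12 = 9; E(K, 9) = 10.
C[2]: P[2] ⊕ 10 = 13; E(K, 13) = 2.
C[3]: P[3] ⊕ 2 = 15; E(K, 15) = 6.
C[4]: P[4] ⊕ 6 = 13; E(K, 13) = 2.
C[5]: P[5] ⊕ 2 = 11; E(K, 11) = 14.

C[1] = 10, C[2] = 2, C[3] = 6, C[4] = 2, C[5] = 14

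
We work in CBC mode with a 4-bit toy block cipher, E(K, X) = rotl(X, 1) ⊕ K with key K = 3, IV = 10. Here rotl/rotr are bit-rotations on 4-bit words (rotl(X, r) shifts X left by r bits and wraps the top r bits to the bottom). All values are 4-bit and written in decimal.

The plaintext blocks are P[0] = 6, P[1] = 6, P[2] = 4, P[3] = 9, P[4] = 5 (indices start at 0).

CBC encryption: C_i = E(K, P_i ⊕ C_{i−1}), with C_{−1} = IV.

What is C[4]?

C[4] = 2

C[0]: P[0] ⊕ 10 = 12; E(K, 12) = 10.
C[1]: P[1] ⊕ 10 = 12; E(K, 12) = 10.
C[2]: P[2] ⊕ 10 = 14; E(K, 14) = 14.
C[3]: P[3] ⊕ 14 = 7; E(K, 7) = 13.
C[4]: P[4] ⊕ 13 = 8; E(K, 8) = 2.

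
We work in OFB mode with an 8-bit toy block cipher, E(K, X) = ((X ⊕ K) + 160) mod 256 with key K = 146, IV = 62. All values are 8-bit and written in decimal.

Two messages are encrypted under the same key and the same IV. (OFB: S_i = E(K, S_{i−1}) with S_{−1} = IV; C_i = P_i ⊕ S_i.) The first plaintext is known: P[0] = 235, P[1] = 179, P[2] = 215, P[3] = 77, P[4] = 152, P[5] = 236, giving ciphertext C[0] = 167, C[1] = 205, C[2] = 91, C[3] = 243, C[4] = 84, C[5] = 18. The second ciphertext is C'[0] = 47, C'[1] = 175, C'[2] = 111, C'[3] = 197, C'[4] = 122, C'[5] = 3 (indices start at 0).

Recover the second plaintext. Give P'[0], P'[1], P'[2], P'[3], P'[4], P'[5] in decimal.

In OFB with a reused IV, both messages share the same keystream S_i, so C_i ⊕ C'_i = P_i ⊕ P'_i and thus P'_i = P_i ⊕ C_i ⊕ C'_i.
P'[0]: 235 ⊕ 167 ⊕ 47 = 99.
P'[1]: 179 ⊕ 205 ⊕ 175 = 209.
P'[2]: 215 ⊕ 91 ⊕ 111 = 227.
P'[3]: 77 ⊕ 243 ⊕ 197 = 123.
P'[4]: 152 ⊕ 84 ⊕ 122 = 182.
P'[5]: 236 ⊕ 18 ⊕ 3 = 253.

P'[0] = 99, P'[1] = 209, P'[2] = 227, P'[3] = 123, P'[4] = 182, P'[5] = 253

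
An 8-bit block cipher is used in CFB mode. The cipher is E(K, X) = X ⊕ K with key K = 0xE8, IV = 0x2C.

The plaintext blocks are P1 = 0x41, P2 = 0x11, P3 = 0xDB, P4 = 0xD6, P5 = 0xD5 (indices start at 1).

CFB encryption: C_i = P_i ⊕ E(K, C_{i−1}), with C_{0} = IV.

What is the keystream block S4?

0xA7

C1: E(K, 0x2C) = 0xC4; 0x41 ⊕ 0xC4 = 0x85.
C2: E(K, 0x85) = 0x6D; 0x11 ⊕ 0x6D = 0x7C.
C3: E(K, 0x7C) = 0x94; 0xDB ⊕ 0x94 = 0x4F.
C4: E(K, 0x4F) = 0xA7; 0xD6 ⊕ 0xA7 = 0x71.
So S4 = 0xA7.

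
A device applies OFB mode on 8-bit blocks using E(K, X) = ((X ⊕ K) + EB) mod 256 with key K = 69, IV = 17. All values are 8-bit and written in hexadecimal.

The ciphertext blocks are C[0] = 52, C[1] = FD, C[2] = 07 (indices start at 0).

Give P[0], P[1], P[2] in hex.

P[0] = 3B, P[1] = 16, P[2] = 6A

OFB decryption: S_i = E(K, S_{i−1}) with S_{−1} = IV; P_i = C_i ⊕ S_i.
P[0]: S = E(K, 17) = 69; 52 ⊕ 69 = 3B.
P[1]: S = E(K, 69) = EB; FD ⊕ EB = 16.
P[2]: S = E(K, EB) = 6D; 07 ⊕ 6D = 6A.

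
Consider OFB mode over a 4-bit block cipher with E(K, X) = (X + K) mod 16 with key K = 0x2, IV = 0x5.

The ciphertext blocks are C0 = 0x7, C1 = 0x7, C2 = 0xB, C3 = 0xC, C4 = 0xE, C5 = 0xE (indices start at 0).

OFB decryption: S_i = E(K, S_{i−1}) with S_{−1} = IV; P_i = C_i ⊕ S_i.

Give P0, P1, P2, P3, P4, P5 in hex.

P0 = 0x0, P1 = 0xE, P2 = 0x0, P3 = 0x1, P4 = 0x1, P5 = 0xF

P0: S = E(K, 0x5) = 0x7; 0x7 ⊕ 0x7 = 0x0.
P1: S = E(K, 0x7) = 0x9; 0x7 ⊕ 0x9 = 0xE.
P2: S = E(K, 0x9) = 0xB; 0xB ⊕ 0xB = 0x0.
P3: S = E(K, 0xB) = 0xD; 0xC ⊕ 0xD = 0x1.
P4: S = E(K, 0xD) = 0xF; 0xE ⊕ 0xF = 0x1.
P5: S = E(K, 0xF) = 0x1; 0xE ⊕ 0x1 = 0xF.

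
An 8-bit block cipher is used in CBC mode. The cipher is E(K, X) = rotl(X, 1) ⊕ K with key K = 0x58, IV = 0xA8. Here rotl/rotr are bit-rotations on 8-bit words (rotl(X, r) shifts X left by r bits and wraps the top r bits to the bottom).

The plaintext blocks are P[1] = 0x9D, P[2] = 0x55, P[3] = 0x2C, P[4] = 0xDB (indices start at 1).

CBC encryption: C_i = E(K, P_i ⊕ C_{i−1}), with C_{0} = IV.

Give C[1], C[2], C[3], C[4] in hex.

C[1] = 0x32, C[2] = 0x96, C[3] = 0x2D, C[4] = 0xB5

C[1]: P[1] ⊕ 0xA8 = 0x35; E(K, 0x35) = 0x32.
C[2]: P[2] ⊕ 0x32 = 0x67; E(K, 0x67) = 0x96.
C[3]: P[3] ⊕ 0x96 = 0xBA; E(K, 0xBA) = 0x2D.
C[4]: P[4] ⊕ 0x2D = 0xF6; E(K, 0xF6) = 0xB5.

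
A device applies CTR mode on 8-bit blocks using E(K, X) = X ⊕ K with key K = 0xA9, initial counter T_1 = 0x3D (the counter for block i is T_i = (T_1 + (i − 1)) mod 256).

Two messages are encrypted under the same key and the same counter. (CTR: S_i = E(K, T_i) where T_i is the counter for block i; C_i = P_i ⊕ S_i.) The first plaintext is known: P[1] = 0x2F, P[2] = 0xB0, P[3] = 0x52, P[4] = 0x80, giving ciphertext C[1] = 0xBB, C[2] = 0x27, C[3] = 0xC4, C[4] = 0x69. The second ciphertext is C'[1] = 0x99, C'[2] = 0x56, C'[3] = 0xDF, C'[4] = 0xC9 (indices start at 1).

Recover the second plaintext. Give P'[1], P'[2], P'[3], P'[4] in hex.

In CTR with a reused counter, both messages share the same keystream S_i, so C_i ⊕ C'_i = P_i ⊕ P'_i and thus P'_i = P_i ⊕ C_i ⊕ C'_i.
P'[1]: 0x2F ⊕ 0xBB ⊕ 0x99 = 0x0D.
P'[2]: 0xB0 ⊕ 0x27 ⊕ 0x56 = 0xC1.
P'[3]: 0x52 ⊕ 0xC4 ⊕ 0xDF = 0x49.
P'[4]: 0x80 ⊕ 0x69 ⊕ 0xC9 = 0x20.

P'[1] = 0x0D, P'[2] = 0xC1, P'[3] = 0x49, P'[4] = 0x20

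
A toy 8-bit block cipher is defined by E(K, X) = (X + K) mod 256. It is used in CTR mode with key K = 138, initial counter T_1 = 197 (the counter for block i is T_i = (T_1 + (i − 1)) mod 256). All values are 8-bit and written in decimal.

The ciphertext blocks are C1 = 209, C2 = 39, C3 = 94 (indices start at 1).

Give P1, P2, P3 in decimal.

P1 = 158, P2 = 119, P3 = 15

CTR decryption: S_i = E(K, T_i) where T_i is the counter for block i; P_i = C_i ⊕ S_i.
P1: T = 197, S = E(K, T) = 79; 209 ⊕ 79 = 158.
P2: T = 198, S = E(K, T) = 80; 39 ⊕ 80 = 119.
P3: T = 199, S = E(K, T) = 81; 94 ⊕ 81 = 15.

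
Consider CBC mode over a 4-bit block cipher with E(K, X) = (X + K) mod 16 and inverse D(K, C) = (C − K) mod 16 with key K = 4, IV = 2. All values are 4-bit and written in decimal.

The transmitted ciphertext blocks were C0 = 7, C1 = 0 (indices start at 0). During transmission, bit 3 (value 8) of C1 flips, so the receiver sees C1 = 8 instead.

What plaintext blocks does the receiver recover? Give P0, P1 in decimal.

CBC decryption: P_i = D(K, C_i) ⊕ C_{i−1}, with C_{−1} = IV.
Only C1 changed, to 8. In CBC, a change in C_i garbles P_i and flips the same bit in P_{i+1}. Decrypting the received ciphertext:
P0: D(K, 7) = 3; 3 ⊕ 2 = 1.
P1: D(K, 8) = 4; 4 ⊕ 7 = 3.
Blocks that differ from the original plaintext: P1.

P0 = 1, P1 = 3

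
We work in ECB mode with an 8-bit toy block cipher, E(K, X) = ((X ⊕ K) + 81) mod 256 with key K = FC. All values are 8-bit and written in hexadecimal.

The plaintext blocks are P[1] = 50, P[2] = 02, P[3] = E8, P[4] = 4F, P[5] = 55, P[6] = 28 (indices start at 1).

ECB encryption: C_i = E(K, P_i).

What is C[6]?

C[6] = 55

C[6]: E(K, 28) = 55.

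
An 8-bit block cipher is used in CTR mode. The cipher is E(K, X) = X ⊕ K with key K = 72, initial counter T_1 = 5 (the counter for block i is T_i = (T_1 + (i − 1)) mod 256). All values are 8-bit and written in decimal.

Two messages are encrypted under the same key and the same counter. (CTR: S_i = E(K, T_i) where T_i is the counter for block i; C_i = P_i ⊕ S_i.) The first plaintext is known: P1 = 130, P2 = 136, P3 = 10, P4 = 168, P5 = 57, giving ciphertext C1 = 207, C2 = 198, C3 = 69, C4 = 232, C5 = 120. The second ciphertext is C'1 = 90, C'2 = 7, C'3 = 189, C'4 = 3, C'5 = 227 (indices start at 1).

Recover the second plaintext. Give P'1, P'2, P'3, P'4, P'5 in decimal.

In CTR with a reused counter, both messages share the same keystream S_i, so C_i ⊕ C'_i = P_i ⊕ P'_i and thus P'_i = P_i ⊕ C_i ⊕ C'_i.
P'1: 130 ⊕ 207 ⊕ 90 = 23.
P'2: 136 ⊕ 198 ⊕ 7 = 73.
P'3: 10 ⊕ 69 ⊕ 189 = 242.
P'4: 168 ⊕ 232 ⊕ 3 = 67.
P'5: 57 ⊕ 120 ⊕ 227 = 162.

P'1 = 23, P'2 = 73, P'3 = 242, P'4 = 67, P'5 = 162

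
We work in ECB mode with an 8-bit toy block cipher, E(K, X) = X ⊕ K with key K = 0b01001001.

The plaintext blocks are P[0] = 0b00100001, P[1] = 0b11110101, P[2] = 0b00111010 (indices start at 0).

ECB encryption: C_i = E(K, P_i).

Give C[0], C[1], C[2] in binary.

C[0] = 0b01101000, C[1] = 0b10111100, C[2] = 0b01110011

C[0]: E(K, 0b00100001) = 0b01101000.
C[1]: E(K, 0b11110101) = 0b10111100.
C[2]: E(K, 0b00111010) = 0b01110011.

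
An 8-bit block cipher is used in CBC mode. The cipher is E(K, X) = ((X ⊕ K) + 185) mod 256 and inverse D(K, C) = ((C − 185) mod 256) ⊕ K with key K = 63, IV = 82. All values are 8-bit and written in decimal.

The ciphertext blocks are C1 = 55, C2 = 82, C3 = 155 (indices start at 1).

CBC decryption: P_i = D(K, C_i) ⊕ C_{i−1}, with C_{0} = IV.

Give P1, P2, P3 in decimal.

P1: D(K, 55) = 65; 65 ⊕ 82 = 19.
P2: D(K, 82) = 166; 166 ⊕ 55 = 145.
P3: D(K, 155) = 221; 221 ⊕ 82 = 143.

P1 = 19, P2 = 145, P3 = 143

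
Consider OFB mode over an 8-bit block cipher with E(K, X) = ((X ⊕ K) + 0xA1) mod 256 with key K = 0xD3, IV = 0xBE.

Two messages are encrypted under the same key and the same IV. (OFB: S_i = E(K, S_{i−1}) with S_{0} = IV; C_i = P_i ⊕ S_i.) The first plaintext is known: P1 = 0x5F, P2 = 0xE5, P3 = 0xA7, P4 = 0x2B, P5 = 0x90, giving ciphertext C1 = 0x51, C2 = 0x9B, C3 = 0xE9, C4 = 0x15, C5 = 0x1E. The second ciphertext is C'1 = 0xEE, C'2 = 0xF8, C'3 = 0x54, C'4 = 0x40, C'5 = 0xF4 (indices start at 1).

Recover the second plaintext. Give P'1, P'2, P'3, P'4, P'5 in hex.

In OFB with a reused IV, both messages share the same keystream S_i, so C_i ⊕ C'_i = P_i ⊕ P'_i and thus P'_i = P_i ⊕ C_i ⊕ C'_i.
P'1: 0x5F ⊕ 0x51 ⊕ 0xEE = 0xE0.
P'2: 0xE5 ⊕ 0x9B ⊕ 0xF8 = 0x86.
P'3: 0xA7 ⊕ 0xE9 ⊕ 0x54 = 0x1A.
P'4: 0x2B ⊕ 0x15 ⊕ 0x40 = 0x7E.
P'5: 0x90 ⊕ 0x1E ⊕ 0xF4 = 0x7A.

P'1 = 0xE0, P'2 = 0x86, P'3 = 0x1A, P'4 = 0x7E, P'5 = 0x7A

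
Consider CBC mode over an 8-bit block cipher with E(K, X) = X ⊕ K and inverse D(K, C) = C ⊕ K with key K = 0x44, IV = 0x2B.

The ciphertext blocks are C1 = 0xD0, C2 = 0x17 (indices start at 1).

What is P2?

P2 = 0x83

CBC decryption: P_i = D(K, C_i) ⊕ C_{i−1}, with C_{0} = IV.
P2: D(K, 0x17) = 0x53; 0x53 ⊕ 0xD0 = 0x83.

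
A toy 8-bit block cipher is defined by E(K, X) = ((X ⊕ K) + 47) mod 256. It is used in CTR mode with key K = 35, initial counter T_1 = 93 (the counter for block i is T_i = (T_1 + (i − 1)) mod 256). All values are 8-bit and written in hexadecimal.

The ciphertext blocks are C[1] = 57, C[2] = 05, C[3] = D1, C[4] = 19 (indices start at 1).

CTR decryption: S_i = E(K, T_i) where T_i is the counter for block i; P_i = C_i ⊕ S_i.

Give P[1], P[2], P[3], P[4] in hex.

P[1] = BA, P[2] = ED, P[3] = 36, P[4] = F3

P[1]: T = 93, S = E(K, T) = ED; 57 ⊕ ED = BA.
P[2]: T = 94, S = E(K, T) = E8; 05 ⊕ E8 = ED.
P[3]: T = 95, S = E(K, T) = E7; D1 ⊕ E7 = 36.
P[4]: T = 96, S = E(K, T) = EA; 19 ⊕ EA = F3.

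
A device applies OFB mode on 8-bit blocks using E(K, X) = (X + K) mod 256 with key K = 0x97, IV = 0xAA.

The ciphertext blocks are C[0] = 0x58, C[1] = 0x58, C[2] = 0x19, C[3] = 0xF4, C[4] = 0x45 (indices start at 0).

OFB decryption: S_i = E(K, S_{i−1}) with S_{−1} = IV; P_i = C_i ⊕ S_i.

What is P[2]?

P[0]: S = E(K, 0xAA) = 0x41; 0x58 ⊕ 0x41 = 0x19.
P[1]: S = E(K, 0x41) = 0xD8; 0x58 ⊕ 0xD8 = 0x80.
P[2]: S = E(K, 0xD8) = 0x6F; 0x19 ⊕ 0x6F = 0x76.

P[2] = 0x76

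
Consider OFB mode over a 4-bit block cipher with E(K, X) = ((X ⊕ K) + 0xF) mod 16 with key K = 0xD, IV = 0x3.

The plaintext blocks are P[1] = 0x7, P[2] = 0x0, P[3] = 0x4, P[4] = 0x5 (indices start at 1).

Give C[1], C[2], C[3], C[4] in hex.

C[1] = 0xA, C[2] = 0xF, C[3] = 0x5, C[4] = 0xE

OFB encryption: S_i = E(K, S_{i−1}) with S_{0} = IV; C_i = P_i ⊕ S_i.
C[1]: S = E(K, 0x3) = 0xD; 0x7 ⊕ 0xD = 0xA.
C[2]: S = E(K, 0xD) = 0xF; 0x0 ⊕ 0xF = 0xF.
C[3]: S = E(K, 0xF) = 0x1; 0x4 ⊕ 0x1 = 0x5.
C[4]: S = E(K, 0x1) = 0xB; 0x5 ⊕ 0xB = 0xE.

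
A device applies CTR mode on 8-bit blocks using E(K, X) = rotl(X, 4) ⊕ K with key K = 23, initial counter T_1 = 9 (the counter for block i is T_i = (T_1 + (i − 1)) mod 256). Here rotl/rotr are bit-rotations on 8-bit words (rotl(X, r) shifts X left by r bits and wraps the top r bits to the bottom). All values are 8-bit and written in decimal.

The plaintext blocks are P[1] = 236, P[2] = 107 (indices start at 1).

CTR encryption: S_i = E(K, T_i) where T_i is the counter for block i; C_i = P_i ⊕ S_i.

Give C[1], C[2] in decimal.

C[1] = 107, C[2] = 220

C[1]: T = 9, S = E(K, T) = 135; 236 ⊕ 135 = 107.
C[2]: T = 10, S = E(K, T) = 183; 107 ⊕ 183 = 220.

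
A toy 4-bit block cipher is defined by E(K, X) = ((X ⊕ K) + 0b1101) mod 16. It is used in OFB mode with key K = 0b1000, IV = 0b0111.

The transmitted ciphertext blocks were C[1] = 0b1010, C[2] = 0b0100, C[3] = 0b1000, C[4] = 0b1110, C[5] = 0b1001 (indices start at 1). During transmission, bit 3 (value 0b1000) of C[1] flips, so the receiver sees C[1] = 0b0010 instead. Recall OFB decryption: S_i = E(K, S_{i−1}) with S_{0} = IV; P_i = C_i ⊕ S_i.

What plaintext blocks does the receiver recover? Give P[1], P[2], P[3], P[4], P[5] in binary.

P[1] = 0b1110, P[2] = 0b0101, P[3] = 0b1110, P[4] = 0b0101, P[5] = 0b1001

Only C[1] changed, to 0b0010. In OFB, a change in C_i flips the same bit in P_i only; the keystream is unaffected. Decrypting the received ciphertext:
P[1]: S = E(K, 0b0111) = 0b1100; 0b0010 ⊕ 0b1100 = 0b1110.
P[2]: S = E(K, 0b1100) = 0b0001; 0b0100 ⊕ 0b0001 = 0b0101.
P[3]: S = E(K, 0b0001) = 0b0110; 0b1000 ⊕ 0b0110 = 0b1110.
P[4]: S = E(K, 0b0110) = 0b1011; 0b1110 ⊕ 0b1011 = 0b0101.
P[5]: S = E(K, 0b1011) = 0b0000; 0b1001 ⊕ 0b0000 = 0b1001.
Blocks that differ from the original plaintext: P[1].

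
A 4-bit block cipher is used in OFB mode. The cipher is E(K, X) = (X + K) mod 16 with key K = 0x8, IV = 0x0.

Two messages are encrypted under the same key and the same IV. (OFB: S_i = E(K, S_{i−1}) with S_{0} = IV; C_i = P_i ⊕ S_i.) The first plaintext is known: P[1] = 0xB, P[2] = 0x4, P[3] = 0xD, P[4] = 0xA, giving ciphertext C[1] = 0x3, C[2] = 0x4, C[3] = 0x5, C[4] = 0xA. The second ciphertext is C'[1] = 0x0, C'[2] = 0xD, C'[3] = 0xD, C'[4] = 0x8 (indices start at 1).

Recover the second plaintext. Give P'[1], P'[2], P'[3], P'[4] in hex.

In OFB with a reused IV, both messages share the same keystream S_i, so C_i ⊕ C'_i = P_i ⊕ P'_i and thus P'_i = P_i ⊕ C_i ⊕ C'_i.
P'[1]: 0xB ⊕ 0x3 ⊕ 0x0 = 0x8.
P'[2]: 0x4 ⊕ 0x4 ⊕ 0xD = 0xD.
P'[3]: 0xD ⊕ 0x5 ⊕ 0xD = 0x5.
P'[4]: 0xA ⊕ 0xA ⊕ 0x8 = 0x8.

P'[1] = 0x8, P'[2] = 0xD, P'[3] = 0x5, P'[4] = 0x8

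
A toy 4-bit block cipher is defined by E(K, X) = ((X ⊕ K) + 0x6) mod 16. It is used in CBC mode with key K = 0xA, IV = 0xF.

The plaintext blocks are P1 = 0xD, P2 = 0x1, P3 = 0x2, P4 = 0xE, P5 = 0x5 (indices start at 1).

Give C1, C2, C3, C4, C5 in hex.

CBC encryption: C_i = E(K, P_i ⊕ C_{i−1}), with C_{0} = IV.
C1: P1 ⊕ 0xF = 0x2; E(K, 0x2) = 0xE.
C2: P2 ⊕ 0xE = 0xF; E(K, 0xF) = 0xB.
C3: P3 ⊕ 0xB = 0x9; E(K, 0x9) = 0x9.
C4: P4 ⊕ 0x9 = 0x7; E(K, 0x7) = 0x3.
C5: P5 ⊕ 0x3 = 0x6; E(K, 0x6) = 0x2.

C1 = 0xE, C2 = 0xB, C3 = 0x9, C4 = 0x3, C5 = 0x2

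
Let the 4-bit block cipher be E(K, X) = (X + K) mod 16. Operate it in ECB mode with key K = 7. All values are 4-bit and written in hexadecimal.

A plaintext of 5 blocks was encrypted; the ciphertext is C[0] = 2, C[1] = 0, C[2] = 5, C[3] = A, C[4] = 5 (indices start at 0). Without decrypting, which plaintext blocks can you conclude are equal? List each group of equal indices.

ECB encrypts each block independently with the same key, so equal ciphertext blocks imply equal plaintext blocks.
C[2] = C[4] = 5, so P[2] = P[4].

P[2] = P[4]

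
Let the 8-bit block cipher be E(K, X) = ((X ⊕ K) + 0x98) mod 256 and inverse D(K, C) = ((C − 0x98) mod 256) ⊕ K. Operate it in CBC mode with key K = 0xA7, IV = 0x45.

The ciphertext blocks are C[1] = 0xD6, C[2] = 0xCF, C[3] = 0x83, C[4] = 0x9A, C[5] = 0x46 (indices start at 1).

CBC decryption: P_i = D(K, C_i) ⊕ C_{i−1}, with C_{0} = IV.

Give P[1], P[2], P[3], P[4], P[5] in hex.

P[1] = 0xDC, P[2] = 0x46, P[3] = 0x83, P[4] = 0x26, P[5] = 0x93

P[1]: D(K, 0xD6) = 0x99; 0x99 ⊕ 0x45 = 0xDC.
P[2]: D(K, 0xCF) = 0x90; 0x90 ⊕ 0xD6 = 0x46.
P[3]: D(K, 0x83) = 0x4C; 0x4C ⊕ 0xCF = 0x83.
P[4]: D(K, 0x9A) = 0xA5; 0xA5 ⊕ 0x83 = 0x26.
P[5]: D(K, 0x46) = 0x09; 0x09 ⊕ 0x9A = 0x93.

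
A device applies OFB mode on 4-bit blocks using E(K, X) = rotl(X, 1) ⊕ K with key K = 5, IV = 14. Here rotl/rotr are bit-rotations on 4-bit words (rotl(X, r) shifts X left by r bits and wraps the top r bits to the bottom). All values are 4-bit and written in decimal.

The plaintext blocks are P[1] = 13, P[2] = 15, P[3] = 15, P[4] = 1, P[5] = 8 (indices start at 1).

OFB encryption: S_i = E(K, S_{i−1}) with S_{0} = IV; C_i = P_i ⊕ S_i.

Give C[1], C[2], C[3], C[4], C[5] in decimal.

C[1]: S = E(K, 14) = 8; 13 ⊕ 8 = 5.
C[2]: S = E(K, 8) = 4; 15 ⊕ 4 = 11.
C[3]: S = E(K, 4) = 13; 15 ⊕ 13 = 2.
C[4]: S = E(K, 13) = 14; 1 ⊕ 14 = 15.
C[5]: S = E(K, 14) = 8; 8 ⊕ 8 = 0.

C[1] = 5, C[2] = 11, C[3] = 2, C[4] = 15, C[5] = 0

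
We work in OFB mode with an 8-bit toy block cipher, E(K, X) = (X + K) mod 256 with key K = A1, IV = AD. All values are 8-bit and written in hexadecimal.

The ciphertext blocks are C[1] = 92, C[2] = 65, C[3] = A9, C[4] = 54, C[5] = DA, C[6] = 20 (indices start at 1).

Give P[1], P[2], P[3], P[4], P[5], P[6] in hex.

OFB decryption: S_i = E(K, S_{i−1}) with S_{0} = IV; P_i = C_i ⊕ S_i.
P[1]: S = E(K, AD) = 4E; 92 ⊕ 4E = DC.
P[2]: S = E(K, 4E) = EF; 65 ⊕ EF = 8A.
P[3]: S = E(K, EF) = 90; A9 ⊕ 90 = 39.
P[4]: S = E(K, 90) = 31; 54 ⊕ 31 = 65.
P[5]: S = E(K, 31) = D2; DA ⊕ D2 = 08.
P[6]: S = E(K, D2) = 73; 20 ⊕ 73 = 53.

P[1] = DC, P[2] = 8A, P[3] = 39, P[4] = 65, P[5] = 08, P[6] = 53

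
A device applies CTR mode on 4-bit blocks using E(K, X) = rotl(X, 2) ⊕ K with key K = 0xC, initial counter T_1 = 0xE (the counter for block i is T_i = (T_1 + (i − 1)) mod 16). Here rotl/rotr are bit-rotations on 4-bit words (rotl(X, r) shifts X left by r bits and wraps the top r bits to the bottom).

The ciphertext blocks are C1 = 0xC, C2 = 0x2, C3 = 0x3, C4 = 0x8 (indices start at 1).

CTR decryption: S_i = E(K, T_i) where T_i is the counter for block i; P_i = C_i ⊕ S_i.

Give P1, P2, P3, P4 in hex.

P1: T = 0xE, S = E(K, T) = 0x7; 0xC ⊕ 0x7 = 0xB.
P2: T = 0xF, S = E(K, T) = 0x3; 0x2 ⊕ 0x3 = 0x1.
P3: T = 0x0, S = E(K, T) = 0xC; 0x3 ⊕ 0xC = 0xF.
P4: T = 0x1, S = E(K, T) = 0x8; 0x8 ⊕ 0x8 = 0x0.

P1 = 0xB, P2 = 0x1, P3 = 0xF, P4 = 0x0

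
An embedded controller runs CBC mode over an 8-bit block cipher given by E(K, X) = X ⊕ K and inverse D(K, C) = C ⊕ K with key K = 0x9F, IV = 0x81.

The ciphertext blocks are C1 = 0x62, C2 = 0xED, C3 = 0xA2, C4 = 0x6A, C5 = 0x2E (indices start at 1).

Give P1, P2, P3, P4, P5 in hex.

P1 = 0x7C, P2 = 0x10, P3 = 0xD0, P4 = 0x57, P5 = 0xDB

CBC decryption: P_i = D(K, C_i) ⊕ C_{i−1}, with C_{0} = IV.
P1: D(K, 0x62) = 0xFD; 0xFD ⊕ 0x81 = 0x7C.
P2: D(K, 0xED) = 0x72; 0x72 ⊕ 0x62 = 0x10.
P3: D(K, 0xA2) = 0x3D; 0x3D ⊕ 0xED = 0xD0.
P4: D(K, 0x6A) = 0xF5; 0xF5 ⊕ 0xA2 = 0x57.
P5: D(K, 0x2E) = 0xB1; 0xB1 ⊕ 0x6A = 0xDB.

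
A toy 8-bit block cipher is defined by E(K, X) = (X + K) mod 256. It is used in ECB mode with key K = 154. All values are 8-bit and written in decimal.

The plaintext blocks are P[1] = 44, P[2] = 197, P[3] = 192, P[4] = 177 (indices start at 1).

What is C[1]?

C[1] = 198

ECB encryption: C_i = E(K, P_i).
C[1]: E(K, 44) = 198.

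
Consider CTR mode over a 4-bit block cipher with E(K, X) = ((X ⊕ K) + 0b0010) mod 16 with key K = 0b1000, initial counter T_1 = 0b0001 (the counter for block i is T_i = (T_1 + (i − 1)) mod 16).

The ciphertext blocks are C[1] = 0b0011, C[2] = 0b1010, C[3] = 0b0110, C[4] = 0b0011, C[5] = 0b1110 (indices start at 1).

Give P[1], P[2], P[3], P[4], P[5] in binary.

P[1] = 0b1000, P[2] = 0b0110, P[3] = 0b1011, P[4] = 0b1101, P[5] = 0b0001

CTR decryption: S_i = E(K, T_i) where T_i is the counter for block i; P_i = C_i ⊕ S_i.
P[1]: T = 0b0001, S = E(K, T) = 0b1011; 0b0011 ⊕ 0b1011 = 0b1000.
P[2]: T = 0b0010, S = E(K, T) = 0b1100; 0b1010 ⊕ 0b1100 = 0b0110.
P[3]: T = 0b0011, S = E(K, T) = 0b1101; 0b0110 ⊕ 0b1101 = 0b1011.
P[4]: T = 0b0100, S = E(K, T) = 0b1110; 0b0011 ⊕ 0b1110 = 0b1101.
P[5]: T = 0b0101, S = E(K, T) = 0b1111; 0b1110 ⊕ 0b1111 = 0b0001.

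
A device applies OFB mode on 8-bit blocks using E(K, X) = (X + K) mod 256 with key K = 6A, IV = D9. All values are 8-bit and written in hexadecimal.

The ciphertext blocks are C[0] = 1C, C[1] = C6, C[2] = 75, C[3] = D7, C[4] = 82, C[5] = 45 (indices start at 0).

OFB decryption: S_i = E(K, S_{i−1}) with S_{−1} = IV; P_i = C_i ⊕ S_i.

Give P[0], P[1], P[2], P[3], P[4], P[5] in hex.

P[0]: S = E(K, D9) = 43; 1C ⊕ 43 = 5F.
P[1]: S = E(K, 43) = AD; C6 ⊕ AD = 6B.
P[2]: S = E(K, AD) = 17; 75 ⊕ 17 = 62.
P[3]: S = E(K, 17) = 81; D7 ⊕ 81 = 56.
P[4]: S = E(K, 81) = EB; 82 ⊕ EB = 69.
P[5]: S = E(K, EB) = 55; 45 ⊕ 55 = 10.

P[0] = 5F, P[1] = 6B, P[2] = 62, P[3] = 56, P[4] = 69, P[5] = 10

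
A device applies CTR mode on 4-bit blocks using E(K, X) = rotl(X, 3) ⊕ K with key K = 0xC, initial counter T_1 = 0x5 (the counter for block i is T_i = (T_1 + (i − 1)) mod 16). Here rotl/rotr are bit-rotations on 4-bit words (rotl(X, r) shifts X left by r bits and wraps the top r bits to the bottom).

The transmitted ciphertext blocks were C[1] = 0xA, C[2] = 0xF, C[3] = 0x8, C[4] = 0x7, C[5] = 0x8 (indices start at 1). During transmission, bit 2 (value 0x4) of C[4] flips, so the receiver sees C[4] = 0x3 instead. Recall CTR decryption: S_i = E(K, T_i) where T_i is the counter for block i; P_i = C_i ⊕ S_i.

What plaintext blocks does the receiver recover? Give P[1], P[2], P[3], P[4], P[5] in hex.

P[1] = 0xC, P[2] = 0x0, P[3] = 0xF, P[4] = 0xB, P[5] = 0x8

Only C[4] changed, to 0x3. In CTR, a change in C_i flips the same bit in P_i only; the keystream is unaffected. Decrypting the received ciphertext:
P[1]: T = 0x5, S = E(K, T) = 0x6; 0xA ⊕ 0x6 = 0xC.
P[2]: T = 0x6, S = E(K, T) = 0xF; 0xF ⊕ 0xF = 0x0.
P[3]: T = 0x7, S = E(K, T) = 0x7; 0x8 ⊕ 0x7 = 0xF.
P[4]: T = 0x8, S = E(K, T) = 0x8; 0x3 ⊕ 0x8 = 0xB.
P[5]: T = 0x9, S = E(K, T) = 0x0; 0x8 ⊕ 0x0 = 0x8.
Blocks that differ from the original plaintext: P[4].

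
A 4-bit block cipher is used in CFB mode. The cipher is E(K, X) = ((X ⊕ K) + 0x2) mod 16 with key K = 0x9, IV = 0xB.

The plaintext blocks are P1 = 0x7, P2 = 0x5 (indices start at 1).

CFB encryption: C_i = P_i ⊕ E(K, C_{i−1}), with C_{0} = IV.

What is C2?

C2 = 0x9

C1: E(K, 0xB) = 0x4; 0x7 ⊕ 0x4 = 0x3.
C2: E(K, 0x3) = 0xC; 0x5 ⊕ 0xC = 0x9.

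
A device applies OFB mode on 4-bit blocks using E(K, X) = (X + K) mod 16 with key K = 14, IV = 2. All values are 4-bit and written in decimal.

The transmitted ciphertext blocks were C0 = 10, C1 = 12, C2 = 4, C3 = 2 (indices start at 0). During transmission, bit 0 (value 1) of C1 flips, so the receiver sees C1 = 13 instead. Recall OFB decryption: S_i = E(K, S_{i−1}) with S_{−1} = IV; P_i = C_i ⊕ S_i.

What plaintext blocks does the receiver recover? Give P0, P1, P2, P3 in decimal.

Only C1 changed, to 13. In OFB, a change in C_i flips the same bit in P_i only; the keystream is unaffected. Decrypting the received ciphertext:
P0: S = E(K, 2) = 0; 10 ⊕ 0 = 10.
P1: S = E(K, 0) = 14; 13 ⊕ 14 = 3.
P2: S = E(K, 14) = 12; 4 ⊕ 12 = 8.
P3: S = E(K, 12) = 10; 2 ⊕ 10 = 8.
Blocks that differ from the original plaintext: P1.

P0 = 10, P1 = 3, P2 = 8, P3 = 8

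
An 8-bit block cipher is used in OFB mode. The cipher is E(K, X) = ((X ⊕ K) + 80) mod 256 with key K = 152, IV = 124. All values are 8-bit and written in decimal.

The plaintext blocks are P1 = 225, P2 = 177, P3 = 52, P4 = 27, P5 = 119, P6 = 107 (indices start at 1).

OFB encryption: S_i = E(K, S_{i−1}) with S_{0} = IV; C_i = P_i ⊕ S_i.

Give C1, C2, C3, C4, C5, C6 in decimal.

C1 = 213, C2 = 77, C3 = 128, C4 = 103, C5 = 67, C6 = 151

C1: S = E(K, 124) = 52; 225 ⊕ 52 = 213.
C2: S = E(K, 52) = 252; 177 ⊕ 252 = 77.
C3: S = E(K, 252) = 180; 52 ⊕ 180 = 128.
C4: S = E(K, 180) = 124; 27 ⊕ 124 = 103.
C5: S = E(K, 124) = 52; 119 ⊕ 52 = 67.
C6: S = E(K, 52) = 252; 107 ⊕ 252 = 151.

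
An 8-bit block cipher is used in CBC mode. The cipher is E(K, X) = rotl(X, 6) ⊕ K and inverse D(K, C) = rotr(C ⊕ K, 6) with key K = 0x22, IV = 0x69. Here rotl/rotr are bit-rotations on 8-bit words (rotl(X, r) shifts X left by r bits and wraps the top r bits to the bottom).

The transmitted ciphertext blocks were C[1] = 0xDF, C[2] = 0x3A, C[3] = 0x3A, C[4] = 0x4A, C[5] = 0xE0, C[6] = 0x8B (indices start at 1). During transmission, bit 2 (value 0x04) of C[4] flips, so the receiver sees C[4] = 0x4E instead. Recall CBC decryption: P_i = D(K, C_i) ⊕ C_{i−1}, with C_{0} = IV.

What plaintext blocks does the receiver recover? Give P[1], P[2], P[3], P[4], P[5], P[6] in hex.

Only C[4] changed, to 0x4E. In CBC, a change in C_i garbles P_i and flips the same bit in P_{i+1}. Decrypting the received ciphertext:
P[1]: D(K, 0xDF) = 0xF7; 0xF7 ⊕ 0x69 = 0x9E.
P[2]: D(K, 0x3A) = 0x60; 0x60 ⊕ 0xDF = 0xBF.
P[3]: D(K, 0x3A) = 0x60; 0x60 ⊕ 0x3A = 0x5A.
P[4]: D(K, 0x4E) = 0xB1; 0xB1 ⊕ 0x3A = 0x8B.
P[5]: D(K, 0xE0) = 0x0B; 0x0B ⊕ 0x4E = 0x45.
P[6]: D(K, 0x8B) = 0xA6; 0xA6 ⊕ 0xE0 = 0x46.
Blocks that differ from the original plaintext: P[4], P[5].

P[1] = 0x9E, P[2] = 0xBF, P[3] = 0x5A, P[4] = 0x8B, P[5] = 0x45, P[6] = 0x46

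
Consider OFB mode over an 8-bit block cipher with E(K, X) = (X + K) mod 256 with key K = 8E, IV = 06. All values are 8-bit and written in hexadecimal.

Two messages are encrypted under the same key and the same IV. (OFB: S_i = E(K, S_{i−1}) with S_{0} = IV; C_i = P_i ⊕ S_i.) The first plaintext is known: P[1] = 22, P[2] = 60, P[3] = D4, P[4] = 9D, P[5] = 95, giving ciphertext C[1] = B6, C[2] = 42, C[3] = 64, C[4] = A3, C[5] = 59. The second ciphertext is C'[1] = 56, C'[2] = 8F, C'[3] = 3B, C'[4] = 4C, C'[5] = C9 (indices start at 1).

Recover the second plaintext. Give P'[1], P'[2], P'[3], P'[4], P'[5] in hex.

In OFB with a reused IV, both messages share the same keystream S_i, so C_i ⊕ C'_i = P_i ⊕ P'_i and thus P'_i = P_i ⊕ C_i ⊕ C'_i.
P'[1]: 22 ⊕ B6 ⊕ 56 = C2.
P'[2]: 60 ⊕ 42 ⊕ 8F = AD.
P'[3]: D4 ⊕ 64 ⊕ 3B = 8B.
P'[4]: 9D ⊕ A3 ⊕ 4C = 72.
P'[5]: 95 ⊕ 59 ⊕ C9 = 05.

P'[1] = C2, P'[2] = AD, P'[3] = 8B, P'[4] = 72, P'[5] = 05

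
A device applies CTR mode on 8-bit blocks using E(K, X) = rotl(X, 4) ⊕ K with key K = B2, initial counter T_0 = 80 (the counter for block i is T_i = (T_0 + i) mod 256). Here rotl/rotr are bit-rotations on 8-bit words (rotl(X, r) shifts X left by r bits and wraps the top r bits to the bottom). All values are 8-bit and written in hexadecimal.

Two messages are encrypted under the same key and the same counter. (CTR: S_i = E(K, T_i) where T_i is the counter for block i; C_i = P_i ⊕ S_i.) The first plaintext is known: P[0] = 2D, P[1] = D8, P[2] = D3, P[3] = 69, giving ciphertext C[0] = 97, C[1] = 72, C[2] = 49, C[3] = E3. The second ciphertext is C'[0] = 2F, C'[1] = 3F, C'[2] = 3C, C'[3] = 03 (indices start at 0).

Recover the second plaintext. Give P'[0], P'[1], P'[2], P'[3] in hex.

In CTR with a reused counter, both messages share the same keystream S_i, so C_i ⊕ C'_i = P_i ⊕ P'_i and thus P'_i = P_i ⊕ C_i ⊕ C'_i.
P'[0]: 2D ⊕ 97 ⊕ 2F = 95.
P'[1]: D8 ⊕ 72 ⊕ 3F = 95.
P'[2]: D3 ⊕ 49 ⊕ 3C = A6.
P'[3]: 69 ⊕ E3 ⊕ 03 = 89.

P'[0] = 95, P'[1] = 95, P'[2] = A6, P'[3] = 89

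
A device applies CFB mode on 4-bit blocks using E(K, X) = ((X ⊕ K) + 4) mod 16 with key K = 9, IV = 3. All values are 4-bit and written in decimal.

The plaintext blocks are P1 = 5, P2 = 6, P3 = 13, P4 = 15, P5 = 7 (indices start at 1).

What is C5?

C5 = 8

CFB encryption: C_i = P_i ⊕ E(K, C_{i−1}), with C_{0} = IV.
C1: E(K, 3) = 14; 5 ⊕ 14 = 11.
C2: E(K, 11) = 6; 6 ⊕ 6 = 0.
C3: E(K, 0) = 13; 13 ⊕ 13 = 0.
C4: E(K, 0) = 13; 15 ⊕ 13 = 2.
C5: E(K, 2) = 15; 7 ⊕ 15 = 8.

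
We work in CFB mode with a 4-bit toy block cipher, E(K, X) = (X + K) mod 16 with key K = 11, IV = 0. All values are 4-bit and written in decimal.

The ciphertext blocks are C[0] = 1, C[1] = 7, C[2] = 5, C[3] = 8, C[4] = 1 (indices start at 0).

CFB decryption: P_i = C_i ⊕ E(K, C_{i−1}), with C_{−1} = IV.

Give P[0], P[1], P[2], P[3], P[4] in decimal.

P[0] = 10, P[1] = 11, P[2] = 7, P[3] = 8, P[4] = 2

P[0]: E(K, 0) = 11; 1 ⊕ 11 = 10.
P[1]: E(K, 1) = 12; 7 ⊕ 12 = 11.
P[2]: E(K, 7) = 2; 5 ⊕ 2 = 7.
P[3]: E(K, 5) = 0; 8 ⊕ 0 = 8.
P[4]: E(K, 8) = 3; 1 ⊕ 3 = 2.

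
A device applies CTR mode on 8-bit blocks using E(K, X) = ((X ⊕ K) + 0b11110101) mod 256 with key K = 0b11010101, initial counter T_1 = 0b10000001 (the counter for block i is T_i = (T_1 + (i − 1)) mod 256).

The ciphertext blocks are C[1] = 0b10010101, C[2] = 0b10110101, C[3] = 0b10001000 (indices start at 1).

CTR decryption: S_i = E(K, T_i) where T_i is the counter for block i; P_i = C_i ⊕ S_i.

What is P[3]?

P[3]: T = 0b10000011, S = E(K, T) = 0b01001011; 0b10001000 ⊕ 0b01001011 = 0b11000011.

P[3] = 0b11000011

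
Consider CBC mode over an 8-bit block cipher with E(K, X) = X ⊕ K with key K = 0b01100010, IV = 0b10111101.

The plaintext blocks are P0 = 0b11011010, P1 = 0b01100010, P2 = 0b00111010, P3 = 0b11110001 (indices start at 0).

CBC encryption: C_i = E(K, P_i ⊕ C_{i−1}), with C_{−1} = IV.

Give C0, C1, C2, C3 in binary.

C0: P0 ⊕ 0b10111101 = 0b01100111; E(K, 0b01100111) = 0b00000101.
C1: P1 ⊕ 0b00000101 = 0b01100111; E(K, 0b01100111) = 0b00000101.
C2: P2 ⊕ 0b00000101 = 0b00111111; E(K, 0b00111111) = 0b01011101.
C3: P3 ⊕ 0b01011101 = 0b10101100; E(K, 0b10101100) = 0b11001110.

C0 = 0b00000101, C1 = 0b00000101, C2 = 0b01011101, C3 = 0b11001110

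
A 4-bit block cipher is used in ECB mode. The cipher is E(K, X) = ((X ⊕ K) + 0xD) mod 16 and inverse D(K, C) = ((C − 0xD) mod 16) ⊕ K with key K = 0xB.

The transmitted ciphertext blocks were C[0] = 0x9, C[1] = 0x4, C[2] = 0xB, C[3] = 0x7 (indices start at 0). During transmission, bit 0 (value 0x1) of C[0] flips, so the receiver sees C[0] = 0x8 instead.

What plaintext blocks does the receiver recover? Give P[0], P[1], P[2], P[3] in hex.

P[0] = 0x0, P[1] = 0xC, P[2] = 0x5, P[3] = 0x1

ECB decryption: P_i = D(K, C_i).
Only C[0] changed, to 0x8. In ECB, a change in C_i affects only P_i. Decrypting the received ciphertext:
P[0]: D(K, 0x8) = 0x0.
P[1]: D(K, 0x4) = 0xC.
P[2]: D(K, 0xB) = 0x5.
P[3]: D(K, 0x7) = 0x1.
Blocks that differ from the original plaintext: P[0].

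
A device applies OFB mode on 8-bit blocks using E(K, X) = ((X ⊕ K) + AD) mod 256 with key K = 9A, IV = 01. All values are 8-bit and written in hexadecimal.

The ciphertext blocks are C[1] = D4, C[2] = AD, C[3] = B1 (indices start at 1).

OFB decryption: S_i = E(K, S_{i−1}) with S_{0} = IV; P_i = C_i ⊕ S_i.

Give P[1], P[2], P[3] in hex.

P[1]: S = E(K, 01) = 48; D4 ⊕ 48 = 9C.
P[2]: S = E(K, 48) = 7F; AD ⊕ 7F = D2.
P[3]: S = E(K, 7F) = 92; B1 ⊕ 92 = 23.

P[1] = 9C, P[2] = D2, P[3] = 23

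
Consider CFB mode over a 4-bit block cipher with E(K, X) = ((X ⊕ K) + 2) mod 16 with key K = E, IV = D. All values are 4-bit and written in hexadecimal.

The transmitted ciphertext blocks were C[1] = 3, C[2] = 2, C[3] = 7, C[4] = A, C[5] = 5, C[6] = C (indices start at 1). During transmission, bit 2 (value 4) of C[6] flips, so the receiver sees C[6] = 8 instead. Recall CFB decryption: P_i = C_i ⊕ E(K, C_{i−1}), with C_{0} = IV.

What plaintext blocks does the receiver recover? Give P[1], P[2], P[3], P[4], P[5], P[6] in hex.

P[1] = 6, P[2] = D, P[3] = 9, P[4] = 1, P[5] = 3, P[6] = 5

Only C[6] changed, to 8. In CFB, a change in C_i flips the same bit in P_i and garbles P_{i+1}. Decrypting the received ciphertext:
P[1]: E(K, D) = 5; 3 ⊕ 5 = 6.
P[2]: E(K, 3) = F; 2 ⊕ F = D.
P[3]: E(K, 2) = E; 7 ⊕ E = 9.
P[4]: E(K, 7) = B; A ⊕ B = 1.
P[5]: E(K, A) = 6; 5 ⊕ 6 = 3.
P[6]: E(K, 5) = D; 8 ⊕ D = 5.
Blocks that differ from the original plaintext: P[6].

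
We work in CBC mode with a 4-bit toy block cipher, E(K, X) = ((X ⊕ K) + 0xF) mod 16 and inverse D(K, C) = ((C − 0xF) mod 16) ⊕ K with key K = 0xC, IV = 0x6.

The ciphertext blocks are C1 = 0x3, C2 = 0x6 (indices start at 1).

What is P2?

CBC decryption: P_i = D(K, C_i) ⊕ C_{i−1}, with C_{0} = IV.
P2: D(K, 0x6) = 0xB; 0xB ⊕ 0x3 = 0x8.

P2 = 0x8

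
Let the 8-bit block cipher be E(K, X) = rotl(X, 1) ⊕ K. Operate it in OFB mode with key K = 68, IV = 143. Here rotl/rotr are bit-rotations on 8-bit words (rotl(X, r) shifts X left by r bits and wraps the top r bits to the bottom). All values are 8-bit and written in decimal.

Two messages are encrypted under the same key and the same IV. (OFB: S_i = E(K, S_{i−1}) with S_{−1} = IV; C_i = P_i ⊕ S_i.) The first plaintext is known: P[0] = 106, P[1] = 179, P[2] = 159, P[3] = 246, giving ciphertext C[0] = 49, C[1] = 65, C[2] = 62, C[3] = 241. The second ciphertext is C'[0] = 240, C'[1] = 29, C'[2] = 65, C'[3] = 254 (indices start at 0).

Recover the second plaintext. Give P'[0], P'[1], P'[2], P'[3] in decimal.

P'[0] = 171, P'[1] = 239, P'[2] = 224, P'[3] = 249

In OFB with a reused IV, both messages share the same keystream S_i, so C_i ⊕ C'_i = P_i ⊕ P'_i and thus P'_i = P_i ⊕ C_i ⊕ C'_i.
P'[0]: 106 ⊕ 49 ⊕ 240 = 171.
P'[1]: 179 ⊕ 65 ⊕ 29 = 239.
P'[2]: 159 ⊕ 62 ⊕ 65 = 224.
P'[3]: 246 ⊕ 241 ⊕ 254 = 249.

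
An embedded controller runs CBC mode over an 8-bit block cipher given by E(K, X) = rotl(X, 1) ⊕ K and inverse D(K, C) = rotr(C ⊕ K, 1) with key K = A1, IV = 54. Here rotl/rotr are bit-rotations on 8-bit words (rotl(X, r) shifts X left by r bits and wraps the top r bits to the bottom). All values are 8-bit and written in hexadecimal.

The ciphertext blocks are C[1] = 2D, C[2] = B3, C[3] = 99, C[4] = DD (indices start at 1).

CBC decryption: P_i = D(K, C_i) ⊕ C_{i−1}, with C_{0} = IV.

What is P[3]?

P[3]: D(K, 99) = 1C; 1C ⊕ B3 = AF.

P[3] = AF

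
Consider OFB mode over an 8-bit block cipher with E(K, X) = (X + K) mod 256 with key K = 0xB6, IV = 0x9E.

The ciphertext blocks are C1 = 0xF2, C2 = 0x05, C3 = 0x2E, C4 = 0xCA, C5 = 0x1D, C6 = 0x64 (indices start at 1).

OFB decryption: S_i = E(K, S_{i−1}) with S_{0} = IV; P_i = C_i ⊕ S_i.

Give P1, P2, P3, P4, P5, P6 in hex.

P1: S = E(K, 0x9E) = 0x54; 0xF2 ⊕ 0x54 = 0xA6.
P2: S = E(K, 0x54) = 0x0A; 0x05 ⊕ 0x0A = 0x0F.
P3: S = E(K, 0x0A) = 0xC0; 0x2E ⊕ 0xC0 = 0xEE.
P4: S = E(K, 0xC0) = 0x76; 0xCA ⊕ 0x76 = 0xBC.
P5: S = E(K, 0x76) = 0x2C; 0x1D ⊕ 0x2C = 0x31.
P6: S = E(K, 0x2C) = 0xE2; 0x64 ⊕ 0xE2 = 0x86.

P1 = 0xA6, P2 = 0x0F, P3 = 0xEE, P4 = 0xBC, P5 = 0x31, P6 = 0x86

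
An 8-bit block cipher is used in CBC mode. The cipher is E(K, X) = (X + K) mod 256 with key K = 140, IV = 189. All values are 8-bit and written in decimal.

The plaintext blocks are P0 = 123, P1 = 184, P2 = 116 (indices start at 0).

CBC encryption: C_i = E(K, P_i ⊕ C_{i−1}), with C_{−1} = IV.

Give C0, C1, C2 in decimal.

C0: P0 ⊕ 189 = 198; E(K, 198) = 82.
C1: P1 ⊕ 82 = 234; E(K, 234) = 118.
C2: P2 ⊕ 118 = 2; E(K, 2) = 142.

C0 = 82, C1 = 118, C2 = 142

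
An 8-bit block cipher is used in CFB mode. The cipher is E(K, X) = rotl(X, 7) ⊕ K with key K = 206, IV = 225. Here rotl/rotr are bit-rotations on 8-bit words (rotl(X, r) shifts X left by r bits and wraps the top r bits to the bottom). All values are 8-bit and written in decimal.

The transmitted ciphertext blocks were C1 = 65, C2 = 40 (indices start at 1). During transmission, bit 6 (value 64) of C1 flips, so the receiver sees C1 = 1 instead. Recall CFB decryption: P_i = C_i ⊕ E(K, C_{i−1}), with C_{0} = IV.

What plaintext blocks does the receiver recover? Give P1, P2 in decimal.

Only C1 changed, to 1. In CFB, a change in C_i flips the same bit in P_i and garbles P_{i+1}. Decrypting the received ciphertext:
P1: E(K, 225) = 62; 1 ⊕ 62 = 63.
P2: E(K, 1) = 78; 40 ⊕ 78 = 102.
Blocks that differ from the original plaintext: P1, P2.

P1 = 63, P2 = 102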